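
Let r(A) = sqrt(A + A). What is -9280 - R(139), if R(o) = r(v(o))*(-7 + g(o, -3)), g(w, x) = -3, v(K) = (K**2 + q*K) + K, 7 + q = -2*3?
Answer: -9280 + 10*sqrt(35306) ≈ -7401.0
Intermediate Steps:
q = -13 (q = -7 - 2*3 = -7 - 6 = -13)
v(K) = K**2 - 12*K (v(K) = (K**2 - 13*K) + K = K**2 - 12*K)
r(A) = sqrt(2)*sqrt(A) (r(A) = sqrt(2*A) = sqrt(2)*sqrt(A))
R(o) = -10*sqrt(2)*sqrt(o*(-12 + o)) (R(o) = (sqrt(2)*sqrt(o*(-12 + o)))*(-7 - 3) = (sqrt(2)*sqrt(o*(-12 + o)))*(-10) = -10*sqrt(2)*sqrt(o*(-12 + o)))
-9280 - R(139) = -9280 - (-10)*sqrt(2)*sqrt(139*(-12 + 139)) = -9280 - (-10)*sqrt(2)*sqrt(139*127) = -9280 - (-10)*sqrt(2)*sqrt(17653) = -9280 - (-10)*sqrt(35306) = -9280 + 10*sqrt(35306)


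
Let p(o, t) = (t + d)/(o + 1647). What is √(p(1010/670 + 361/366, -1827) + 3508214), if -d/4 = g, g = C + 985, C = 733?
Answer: 2*√1434956001924512383445/40448887 ≈ 1873.0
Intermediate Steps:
g = 1718 (g = 733 + 985 = 1718)
d = -6872 (d = -4*1718 = -6872)
p(o, t) = (-6872 + t)/(1647 + o) (p(o, t) = (t - 6872)/(o + 1647) = (-6872 + t)/(1647 + o))
√(p(1010/670 + 361/366, -1827) + 3508214) = √((-6872 - 1827)/(1647 + (1010/670 + 361/366)) + 3508214) = √(-8699/(1647 + (1010*(1/670) + 361*(1/366))) + 3508214) = √(-8699/(1647 + (101/67 + 361/366)) + 3508214) = √(-8699/(1647 + 61153/24522) + 3508214) = √(-8699/(40448887/24522) + 3508214) = √((24522/40448887)*(-8699) + 3508214) = √(-213316878/40448887 + 3508214) = √(141903138340940/40448887) = 2*√1434956001924512383445/40448887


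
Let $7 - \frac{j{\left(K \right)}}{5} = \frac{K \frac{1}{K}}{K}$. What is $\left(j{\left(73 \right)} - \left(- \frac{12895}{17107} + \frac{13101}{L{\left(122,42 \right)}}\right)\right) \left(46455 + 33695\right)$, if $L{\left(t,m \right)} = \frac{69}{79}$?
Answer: $- \frac{34448957077000200}{28722653} \approx -1.1994 \cdot 10^{9}$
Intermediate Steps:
$L{\left(t,m \right)} = \frac{69}{79}$ ($L{\left(t,m \right)} = 69 \cdot \frac{1}{79} = \frac{69}{79}$)
$j{\left(K \right)} = 35 - \frac{5}{K}$ ($j{\left(K \right)} = 35 - 5 \frac{K \frac{1}{K}}{K} = 35 - 5 \cdot 1 \frac{1}{K} = 35 - \frac{5}{K}$)
$\left(j{\left(73 \right)} - \left(- \frac{12895}{17107} + \frac{13101}{L{\left(122,42 \right)}}\right)\right) \left(46455 + 33695\right) = \left(\left(35 - \frac{5}{73}\right) - \left(- \frac{12895}{17107} + \frac{344993}{23}\right)\right) \left(46455 + 33695\right) = \left(\left(35 - \frac{5}{73}\right) - \frac{5901498666}{393461}\right) 80150 = \left(\left(35 - \frac{5}{73}\right) + \left(- \frac{344993}{23} + \frac{12895}{17107}\right)\right) 80150 = \left(\frac{2550}{73} - \frac{5901498666}{393461}\right) 80150 = \left(- \frac{429806077068}{28722653}\right) 80150 = - \frac{34448957077000200}{28722653}$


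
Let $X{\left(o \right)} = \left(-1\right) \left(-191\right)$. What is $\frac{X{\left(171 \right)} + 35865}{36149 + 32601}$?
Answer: $\frac{18028}{34375} \approx 0.52445$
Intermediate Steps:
$X{\left(o \right)} = 191$
$\frac{X{\left(171 \right)} + 35865}{36149 + 32601} = \frac{191 + 35865}{36149 + 32601} = \frac{36056}{68750} = 36056 \cdot \frac{1}{68750} = \frac{18028}{34375}$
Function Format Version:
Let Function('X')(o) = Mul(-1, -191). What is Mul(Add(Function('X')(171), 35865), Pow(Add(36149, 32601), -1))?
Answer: Rational(18028, 34375) ≈ 0.52445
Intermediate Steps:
Function('X')(o) = 191
Mul(Add(Function('X')(171), 35865), Pow(Add(36149, 32601), -1)) = Mul(Add(191, 35865), Pow(Add(36149, 32601), -1)) = Mul(36056, Pow(68750, -1)) = Mul(36056, Rational(1, 68750)) = Rational(18028, 34375)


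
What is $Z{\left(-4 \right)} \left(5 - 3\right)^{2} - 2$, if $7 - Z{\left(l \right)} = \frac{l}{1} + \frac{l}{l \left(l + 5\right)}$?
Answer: $38$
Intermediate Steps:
$Z{\left(l \right)} = 7 - l - \frac{1}{5 + l}$ ($Z{\left(l \right)} = 7 - \left(\frac{l}{1} + \frac{l}{l \left(l + 5\right)}\right) = 7 - \left(l 1 + \frac{l}{l \left(5 + l\right)}\right) = 7 - \left(l + l \frac{1}{l \left(5 + l\right)}\right) = 7 - \left(l + \frac{1}{5 + l}\right) = 7 - l - \frac{1}{5 + l}$)
$Z{\left(-4 \right)} \left(5 - 3\right)^{2} - 2 = \frac{34 - \left(-4\right)^{2} + 2 \left(-4\right)}{5 - 4} \left(5 - 3\right)^{2} - 2 = \frac{34 - 16 - 8}{1} \cdot 2^{2} - 2 = 1 \left(34 - 16 - 8\right) 4 - 2 = 1 \cdot 10 \cdot 4 - 2 = 10 \cdot 4 - 2 = 40 - 2 = 38$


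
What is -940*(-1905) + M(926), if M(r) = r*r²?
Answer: 795813476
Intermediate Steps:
M(r) = r³
-940*(-1905) + M(926) = -940*(-1905) + 926³ = 1790700 + 794022776 = 795813476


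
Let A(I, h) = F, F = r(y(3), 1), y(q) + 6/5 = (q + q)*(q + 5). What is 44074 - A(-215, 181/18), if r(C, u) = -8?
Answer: 44082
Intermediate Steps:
y(q) = -6/5 + 2*q*(5 + q) (y(q) = -6/5 + (q + q)*(q + 5) = -6/5 + (2*q)*(5 + q) = -6/5 + 2*q*(5 + q))
F = -8
A(I, h) = -8
44074 - A(-215, 181/18) = 44074 - 1*(-8) = 44074 + 8 = 44082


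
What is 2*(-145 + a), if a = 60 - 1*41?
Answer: -252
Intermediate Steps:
a = 19 (a = 60 - 41 = 19)
2*(-145 + a) = 2*(-145 + 19) = 2*(-126) = -252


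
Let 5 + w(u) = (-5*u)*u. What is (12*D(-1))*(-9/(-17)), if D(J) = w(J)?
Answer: -1080/17 ≈ -63.529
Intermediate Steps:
w(u) = -5 - 5*u² (w(u) = -5 + (-5*u)*u = -5 - 5*u²)
D(J) = -5 - 5*J²
(12*D(-1))*(-9/(-17)) = (12*(-5 - 5*(-1)²))*(-9/(-17)) = (12*(-5 - 5*1))*(-9*(-1/17)) = (12*(-5 - 5))*(9/17) = (12*(-10))*(9/17) = -120*9/17 = -1080/17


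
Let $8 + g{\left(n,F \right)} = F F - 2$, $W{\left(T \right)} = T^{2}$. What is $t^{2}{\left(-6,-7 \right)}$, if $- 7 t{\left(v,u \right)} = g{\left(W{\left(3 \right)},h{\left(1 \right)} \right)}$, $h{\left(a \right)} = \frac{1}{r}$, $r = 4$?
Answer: $\frac{25281}{12544} \approx 2.0154$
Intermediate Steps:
$h{\left(a \right)} = \frac{1}{4}$
$g{\left(n,F \right)} = -10 + F^{2}$ ($g{\left(n,F \right)} = -8 + \left(F F - 2\right) = -8 + \left(F^{2} - 2\right) = -8 + \left(-2 + F^{2}\right) = -10 + F^{2}$)
$t{\left(v,u \right)} = \frac{159}{112}$ ($t{\left(v,u \right)} = - \frac{-10 + \left(\frac{1}{4}\right)^{2}}{7} = - \frac{-10 + \frac{1}{16}}{7} = \left(- \frac{1}{7}\right) \left(- \frac{159}{16}\right) = \frac{159}{112}$)
$t^{2}{\left(-6,-7 \right)} = \left(\frac{159}{112}\right)^{2} = \frac{25281}{12544}$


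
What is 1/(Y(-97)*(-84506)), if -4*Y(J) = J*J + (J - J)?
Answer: 2/397558477 ≈ 5.0307e-9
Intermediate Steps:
Y(J) = -J**2/4 (Y(J) = -(J*J + (J - J))/4 = -(J**2 + 0)/4 = -J**2/4)
1/(Y(-97)*(-84506)) = 1/(-1/4*(-97)**2*(-84506)) = -1/84506/(-1/4*9409) = -1/84506/(-9409/4) = -4/9409*(-1/84506) = 2/397558477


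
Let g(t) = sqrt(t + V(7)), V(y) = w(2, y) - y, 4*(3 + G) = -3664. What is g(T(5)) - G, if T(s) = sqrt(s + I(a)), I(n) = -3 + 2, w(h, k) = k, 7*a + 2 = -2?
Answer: 919 + sqrt(2) ≈ 920.41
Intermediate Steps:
G = -919 (G = -3 + (1/4)*(-3664) = -3 - 916 = -919)
a = -4/7 (a = -2/7 + (1/7)*(-2) = -2/7 - 2/7 = -4/7 ≈ -0.57143)
I(n) = -1
T(s) = sqrt(-1 + s) (T(s) = sqrt(s - 1) = sqrt(-1 + s))
V(y) = 0 (V(y) = y - y = 0)
g(t) = sqrt(t) (g(t) = sqrt(t + 0) = sqrt(t))
g(T(5)) - G = sqrt(sqrt(-1 + 5)) - 1*(-919) = sqrt(sqrt(4)) + 919 = sqrt(2) + 919 = 919 + sqrt(2)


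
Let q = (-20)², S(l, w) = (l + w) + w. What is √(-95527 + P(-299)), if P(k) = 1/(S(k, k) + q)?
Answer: 1258*I*√14910/497 ≈ 309.07*I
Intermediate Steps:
S(l, w) = l + 2*w
q = 400
P(k) = 1/(400 + 3*k) (P(k) = 1/((k + 2*k) + 400) = 1/(3*k + 400) = 1/(400 + 3*k))
√(-95527 + P(-299)) = √(-95527 + 1/(400 + 3*(-299))) = √(-95527 + 1/(400 - 897)) = √(-95527 + 1/(-497)) = √(-95527 - 1/497) = √(-47476920/497) = 1258*I*√14910/497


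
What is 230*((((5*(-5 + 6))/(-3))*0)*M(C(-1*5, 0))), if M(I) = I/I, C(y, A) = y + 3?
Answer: 0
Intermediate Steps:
C(y, A) = 3 + y
M(I) = 1
230*((((5*(-5 + 6))/(-3))*0)*M(C(-1*5, 0))) = 230*((((5*(-5 + 6))/(-3))*0)*1) = 230*((((5*1)*(-⅓))*0)*1) = 230*(((5*(-⅓))*0)*1) = 230*(-5/3*0*1) = 230*(0*1) = 230*0 = 0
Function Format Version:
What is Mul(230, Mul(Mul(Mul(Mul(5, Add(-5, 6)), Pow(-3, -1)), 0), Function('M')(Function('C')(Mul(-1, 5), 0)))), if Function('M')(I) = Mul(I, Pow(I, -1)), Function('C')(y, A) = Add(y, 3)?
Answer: 0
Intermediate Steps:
Function('C')(y, A) = Add(3, y)
Function('M')(I) = 1
Mul(230, Mul(Mul(Mul(Mul(5, Add(-5, 6)), Pow(-3, -1)), 0), Function('M')(Function('C')(Mul(-1, 5), 0)))) = Mul(230, Mul(Mul(Mul(Mul(5, Add(-5, 6)), Pow(-3, -1)), 0), 1)) = Mul(230, Mul(Mul(Mul(Mul(5, 1), Rational(-1, 3)), 0), 1)) = Mul(230, Mul(Mul(Mul(5, Rational(-1, 3)), 0), 1)) = Mul(230, Mul(Mul(Rational(-5, 3), 0), 1)) = Mul(230, Mul(0, 1)) = Mul(230, 0) = 0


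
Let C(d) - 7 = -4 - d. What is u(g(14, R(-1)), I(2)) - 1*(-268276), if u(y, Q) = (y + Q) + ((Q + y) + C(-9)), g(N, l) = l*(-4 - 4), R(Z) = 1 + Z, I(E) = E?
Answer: 268292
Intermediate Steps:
C(d) = 3 - d (C(d) = 7 + (-4 - d) = 3 - d)
g(N, l) = -8*l (g(N, l) = l*(-8) = -8*l)
u(y, Q) = 12 + 2*Q + 2*y (u(y, Q) = (y + Q) + ((Q + y) + (3 - 1*(-9))) = (Q + y) + ((Q + y) + (3 + 9)) = (Q + y) + ((Q + y) + 12) = (Q + y) + (12 + Q + y) = 12 + 2*Q + 2*y)
u(g(14, R(-1)), I(2)) - 1*(-268276) = (12 + 2*2 + 2*(-8*(1 - 1))) - 1*(-268276) = (12 + 4 + 2*(-8*0)) + 268276 = (12 + 4 + 2*0) + 268276 = (12 + 4 + 0) + 268276 = 16 + 268276 = 268292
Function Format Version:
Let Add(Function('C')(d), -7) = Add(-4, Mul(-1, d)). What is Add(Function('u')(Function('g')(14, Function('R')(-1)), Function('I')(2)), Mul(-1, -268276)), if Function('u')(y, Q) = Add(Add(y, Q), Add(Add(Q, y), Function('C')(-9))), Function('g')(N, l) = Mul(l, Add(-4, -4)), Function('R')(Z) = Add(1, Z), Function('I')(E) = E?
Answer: 268292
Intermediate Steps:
Function('C')(d) = Add(3, Mul(-1, d)) (Function('C')(d) = Add(7, Add(-4, Mul(-1, d))) = Add(3, Mul(-1, d)))
Function('g')(N, l) = Mul(-8, l) (Function('g')(N, l) = Mul(l, -8) = Mul(-8, l))
Function('u')(y, Q) = Add(12, Mul(2, Q), Mul(2, y)) (Function('u')(y, Q) = Add(Add(y, Q), Add(Add(Q, y), Add(3, Mul(-1, -9)))) = Add(Add(Q, y), Add(Add(Q, y), Add(3, 9))) = Add(Add(Q, y), Add(Add(Q, y), 12)) = Add(Add(Q, y), Add(12, Q, y)) = Add(12, Mul(2, Q), Mul(2, y)))
Add(Function('u')(Function('g')(14, Function('R')(-1)), Function('I')(2)), Mul(-1, -268276)) = Add(Add(12, Mul(2, 2), Mul(2, Mul(-8, Add(1, -1)))), Mul(-1, -268276)) = Add(Add(12, 4, Mul(2, Mul(-8, 0))), 268276) = Add(Add(12, 4, Mul(2, 0)), 268276) = Add(Add(12, 4, 0), 268276) = Add(16, 268276) = 268292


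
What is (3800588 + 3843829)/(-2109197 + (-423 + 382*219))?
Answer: -7644417/2025962 ≈ -3.7732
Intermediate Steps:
(3800588 + 3843829)/(-2109197 + (-423 + 382*219)) = 7644417/(-2109197 + (-423 + 83658)) = 7644417/(-2109197 + 83235) = 7644417/(-2025962) = 7644417*(-1/2025962) = -7644417/2025962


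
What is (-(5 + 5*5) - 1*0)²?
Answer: 900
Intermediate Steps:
(-(5 + 5*5) - 1*0)² = (-(5 + 25) + 0)² = (-1*30 + 0)² = (-30 + 0)² = (-30)² = 900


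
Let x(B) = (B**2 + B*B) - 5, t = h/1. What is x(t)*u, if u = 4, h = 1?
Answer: -12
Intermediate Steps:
t = 1 (t = 1/1 = 1*1 = 1)
x(B) = -5 + 2*B**2 (x(B) = (B**2 + B**2) - 5 = 2*B**2 - 5 = -5 + 2*B**2)
x(t)*u = (-5 + 2*1**2)*4 = (-5 + 2*1)*4 = (-5 + 2)*4 = -3*4 = -12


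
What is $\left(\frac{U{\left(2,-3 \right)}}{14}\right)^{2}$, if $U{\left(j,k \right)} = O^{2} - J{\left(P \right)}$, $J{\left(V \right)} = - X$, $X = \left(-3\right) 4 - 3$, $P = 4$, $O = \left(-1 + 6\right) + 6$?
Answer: $\frac{2809}{49} \approx 57.327$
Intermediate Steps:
$O = 11$ ($O = 5 + 6 = 11$)
$X = -15$ ($X = -12 - 3 = -15$)
$J{\left(V \right)} = 15$ ($J{\left(V \right)} = \left(-1\right) \left(-15\right) = 15$)
$U{\left(j,k \right)} = 106$ ($U{\left(j,k \right)} = 11^{2} - 15 = 121 - 15 = 106$)
$\left(\frac{U{\left(2,-3 \right)}}{14}\right)^{2} = \left(\frac{106}{14}\right)^{2} = \left(106 \cdot \frac{1}{14}\right)^{2} = \left(\frac{53}{7}\right)^{2} = \frac{2809}{49}$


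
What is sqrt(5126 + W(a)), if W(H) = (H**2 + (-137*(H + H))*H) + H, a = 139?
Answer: 2*I*sqrt(1317342) ≈ 2295.5*I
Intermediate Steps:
W(H) = H - 273*H**2 (W(H) = (H**2 + (-274*H)*H) + H = (H**2 - 274*H**2) + H = -273*H**2 + H = H - 273*H**2)
sqrt(5126 + W(a)) = sqrt(5126 + 139*(1 - 273*139)) = sqrt(5126 + 139*(1 - 37947)) = sqrt(5126 + 139*(-37946)) = sqrt(5126 - 5274494) = sqrt(-5269368) = 2*I*sqrt(1317342)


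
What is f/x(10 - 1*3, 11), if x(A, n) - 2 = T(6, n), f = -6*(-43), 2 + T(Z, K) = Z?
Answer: 43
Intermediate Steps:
T(Z, K) = -2 + Z
f = 258
x(A, n) = 6 (x(A, n) = 2 + (-2 + 6) = 2 + 4 = 6)
f/x(10 - 1*3, 11) = 258/6 = 258*(1/6) = 43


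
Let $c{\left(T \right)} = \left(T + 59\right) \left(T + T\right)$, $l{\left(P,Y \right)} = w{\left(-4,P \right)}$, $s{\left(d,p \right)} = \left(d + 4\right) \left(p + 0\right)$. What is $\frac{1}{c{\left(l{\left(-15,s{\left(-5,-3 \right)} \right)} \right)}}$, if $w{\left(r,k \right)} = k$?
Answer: $- \frac{1}{1320} \approx -0.00075758$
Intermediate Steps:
$s{\left(d,p \right)} = p \left(4 + d\right)$ ($s{\left(d,p \right)} = \left(4 + d\right) p = p \left(4 + d\right)$)
$l{\left(P,Y \right)} = P$
$c{\left(T \right)} = 2 T \left(59 + T\right)$ ($c{\left(T \right)} = \left(59 + T\right) 2 T = 2 T \left(59 + T\right)$)
$\frac{1}{c{\left(l{\left(-15,s{\left(-5,-3 \right)} \right)} \right)}} = \frac{1}{2 \left(-15\right) \left(59 - 15\right)} = \frac{1}{2 \left(-15\right) 44} = \frac{1}{-1320} = - \frac{1}{1320}$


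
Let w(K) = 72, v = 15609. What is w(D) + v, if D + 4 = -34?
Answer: 15681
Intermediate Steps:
D = -38 (D = -4 - 34 = -38)
w(D) + v = 72 + 15609 = 15681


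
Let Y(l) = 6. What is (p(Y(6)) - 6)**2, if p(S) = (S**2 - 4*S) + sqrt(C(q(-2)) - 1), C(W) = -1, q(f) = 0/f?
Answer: (6 + I*sqrt(2))**2 ≈ 34.0 + 16.971*I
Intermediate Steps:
q(f) = 0
p(S) = S**2 - 4*S + I*sqrt(2) (p(S) = (S**2 - 4*S) + sqrt(-1 - 1) = (S**2 - 4*S) + sqrt(-2) = (S**2 - 4*S) + I*sqrt(2) = S**2 - 4*S + I*sqrt(2))
(p(Y(6)) - 6)**2 = ((6**2 - 4*6 + I*sqrt(2)) - 6)**2 = ((36 - 24 + I*sqrt(2)) - 6)**2 = ((12 + I*sqrt(2)) - 6)**2 = (6 + I*sqrt(2))**2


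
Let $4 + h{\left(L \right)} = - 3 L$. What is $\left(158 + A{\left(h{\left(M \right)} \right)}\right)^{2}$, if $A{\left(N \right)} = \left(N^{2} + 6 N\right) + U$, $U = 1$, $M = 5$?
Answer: $164836$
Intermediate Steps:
$h{\left(L \right)} = -4 - 3 L$
$A{\left(N \right)} = 1 + N^{2} + 6 N$ ($A{\left(N \right)} = \left(N^{2} + 6 N\right) + 1 = 1 + N^{2} + 6 N$)
$\left(158 + A{\left(h{\left(M \right)} \right)}\right)^{2} = \left(158 + \left(1 + \left(-4 - 15\right)^{2} + 6 \left(-4 - 15\right)\right)\right)^{2} = \left(158 + \left(1 + \left(-19\right)^{2} + 6 \left(-19\right)\right)\right)^{2} = \left(158 + \left(1 + 361 - 114\right)\right)^{2} = \left(158 + 248\right)^{2} = 406^{2} = 164836$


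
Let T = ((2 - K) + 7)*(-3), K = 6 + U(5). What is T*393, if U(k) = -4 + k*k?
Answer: 21222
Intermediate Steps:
U(k) = -4 + k**2
K = 27 (K = 6 + (-4 + 5**2) = 6 + (-4 + 25) = 6 + 21 = 27)
T = 54 (T = ((2 - 1*27) + 7)*(-3) = ((2 - 27) + 7)*(-3) = (-25 + 7)*(-3) = -18*(-3) = 54)
T*393 = 54*393 = 21222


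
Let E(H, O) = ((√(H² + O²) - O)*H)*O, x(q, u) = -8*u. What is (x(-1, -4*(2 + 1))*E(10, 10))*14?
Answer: -1344000 + 1344000*√2 ≈ 5.5670e+5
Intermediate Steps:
E(H, O) = H*O*(√(H² + O²) - O) (E(H, O) = (H*(√(H² + O²) - O))*O = H*O*(√(H² + O²) - O))
(x(-1, -4*(2 + 1))*E(10, 10))*14 = ((-(-32)*(2 + 1))*(10*10*(√(10² + 10²) - 1*10)))*14 = ((-(-32)*3)*(10*10*(√(100 + 100) - 10)))*14 = ((-8*(-12))*(10*10*(√200 - 10)))*14 = (96*(10*10*(10*√2 - 10)))*14 = (96*(10*10*(-10 + 10*√2)))*14 = (96*(-1000 + 1000*√2))*14 = (-96000 + 96000*√2)*14 = -1344000 + 1344000*√2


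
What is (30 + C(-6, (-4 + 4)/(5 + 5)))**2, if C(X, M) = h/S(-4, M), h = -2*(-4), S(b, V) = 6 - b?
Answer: 23716/25 ≈ 948.64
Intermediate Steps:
h = 8
C(X, M) = 4/5 (C(X, M) = 8/(6 - 1*(-4)) = 8/(6 + 4) = 8/10 = 8*(1/10) = 4/5)
(30 + C(-6, (-4 + 4)/(5 + 5)))**2 = (30 + 4/5)**2 = (154/5)**2 = 23716/25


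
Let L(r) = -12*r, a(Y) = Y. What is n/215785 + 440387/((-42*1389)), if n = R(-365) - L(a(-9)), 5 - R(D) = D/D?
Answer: -95034975947/12588465330 ≈ -7.5494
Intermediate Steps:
R(D) = 4 (R(D) = 5 - D/D = 5 - 1*1 = 5 - 1 = 4)
n = -104 (n = 4 - (-12)*(-9) = 4 - 1*108 = 4 - 108 = -104)
n/215785 + 440387/((-42*1389)) = -104/215785 + 440387/((-42*1389)) = -104*1/215785 + 440387/(-58338) = -104/215785 + 440387*(-1/58338) = -104/215785 - 440387/58338 = -95034975947/12588465330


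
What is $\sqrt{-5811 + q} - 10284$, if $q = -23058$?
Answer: $-10284 + i \sqrt{28869} \approx -10284.0 + 169.91 i$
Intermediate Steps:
$\sqrt{-5811 + q} - 10284 = \sqrt{-5811 - 23058} - 10284 = \sqrt{-28869} - 10284 = i \sqrt{28869} - 10284 = -10284 + i \sqrt{28869}$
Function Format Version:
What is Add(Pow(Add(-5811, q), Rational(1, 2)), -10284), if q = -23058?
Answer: Add(-10284, Mul(I, Pow(28869, Rational(1, 2)))) ≈ Add(-10284., Mul(169.91, I))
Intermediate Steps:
Add(Pow(Add(-5811, q), Rational(1, 2)), -10284) = Add(Pow(Add(-5811, -23058), Rational(1, 2)), -10284) = Add(Pow(-28869, Rational(1, 2)), -10284) = Add(Mul(I, Pow(28869, Rational(1, 2))), -10284) = Add(-10284, Mul(I, Pow(28869, Rational(1, 2))))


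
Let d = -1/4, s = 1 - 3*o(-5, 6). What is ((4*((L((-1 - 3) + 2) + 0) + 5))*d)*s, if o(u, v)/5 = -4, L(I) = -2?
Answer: -183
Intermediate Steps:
o(u, v) = -20 (o(u, v) = 5*(-4) = -20)
s = 61 (s = 1 - 3*(-20) = 1 + 60 = 61)
d = -¼ (d = -1*¼ = -¼ ≈ -0.25000)
((4*((L((-1 - 3) + 2) + 0) + 5))*d)*s = ((4*((-2 + 0) + 5))*(-¼))*61 = ((4*(-2 + 5))*(-¼))*61 = ((4*3)*(-¼))*61 = (12*(-¼))*61 = -3*61 = -183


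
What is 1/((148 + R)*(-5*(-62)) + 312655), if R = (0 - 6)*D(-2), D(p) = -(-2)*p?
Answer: 1/365975 ≈ 2.7324e-6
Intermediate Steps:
D(p) = 2*p
R = 24 (R = (0 - 6)*(2*(-2)) = -6*(-4) = 24)
1/((148 + R)*(-5*(-62)) + 312655) = 1/((148 + 24)*(-5*(-62)) + 312655) = 1/(172*310 + 312655) = 1/(53320 + 312655) = 1/365975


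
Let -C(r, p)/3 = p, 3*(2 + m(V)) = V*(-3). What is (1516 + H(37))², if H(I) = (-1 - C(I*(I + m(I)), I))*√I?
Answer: 2745956 + 333520*√37 ≈ 4.7747e+6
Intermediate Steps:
m(V) = -2 - V (m(V) = -2 + (V*(-3))/3 = -2 + (-3*V)/3 = -2 - V)
C(r, p) = -3*p
H(I) = √I*(-1 + 3*I) (H(I) = (-1 - (-3)*I)*√I = (-1 + 3*I)*√I = √I*(-1 + 3*I))
(1516 + H(37))² = (1516 + √37*(-1 + 3*37))² = (1516 + √37*(-1 + 111))² = (1516 + √37*110)² = (1516 + 110*√37)²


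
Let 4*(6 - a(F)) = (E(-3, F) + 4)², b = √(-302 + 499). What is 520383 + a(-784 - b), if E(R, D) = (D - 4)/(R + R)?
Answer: 24758825/48 - 203*√197/18 ≈ 5.1565e+5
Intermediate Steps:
E(R, D) = (-4 + D)/(2*R) (E(R, D) = (-4 + D)/((2*R)) = (-4 + D)*(1/(2*R)) = (-4 + D)/(2*R))
b = √197 ≈ 14.036
a(F) = 6 - (14/3 - F/6)²/4 (a(F) = 6 - ((½)*(-4 + F)/(-3) + 4)²/4 = 6 - ((½)*(-⅓)*(-4 + F) + 4)²/4 = 6 - ((⅔ - F/6) + 4)²/4 = 6 - (14/3 - F/6)²/4)
520383 + a(-784 - b) = 520383 + (6 - (-28 + (-784 - √197))²/144) = 520383 + (6 - (-812 - √197)²/144) = 520389 - (-812 - √197)²/144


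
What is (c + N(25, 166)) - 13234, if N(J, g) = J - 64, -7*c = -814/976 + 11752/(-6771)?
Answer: -5032663855/379176 ≈ -13273.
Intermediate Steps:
c = 139193/379176 (c = -(-814/976 + 11752/(-6771))/7 = -(-814*1/976 + 11752*(-1/6771))/7 = -(-407/488 - 11752/6771)/7 = -1/7*(-139193/54168) = 139193/379176 ≈ 0.36709)
N(J, g) = -64 + J
(c + N(25, 166)) - 13234 = (139193/379176 + (-64 + 25)) - 13234 = (139193/379176 - 39) - 13234 = -14648671/379176 - 13234 = -5032663855/379176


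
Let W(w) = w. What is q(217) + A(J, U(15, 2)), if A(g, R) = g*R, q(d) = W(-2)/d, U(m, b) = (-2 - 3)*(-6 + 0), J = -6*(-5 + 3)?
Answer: 78118/217 ≈ 359.99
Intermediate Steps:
J = 12 (J = -6*(-2) = 12)
U(m, b) = 30 (U(m, b) = -5*(-6) = 30)
q(d) = -2/d
A(g, R) = R*g
q(217) + A(J, U(15, 2)) = -2/217 + 30*12 = -2*1/217 + 360 = -2/217 + 360 = 78118/217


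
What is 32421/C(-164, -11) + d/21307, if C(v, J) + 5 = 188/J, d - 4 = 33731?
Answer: -194629208/132759 ≈ -1466.0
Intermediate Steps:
d = 33735 (d = 4 + 33731 = 33735)
C(v, J) = -5 + 188/J
32421/C(-164, -11) + d/21307 = 32421/(-5 + 188/(-11)) + 33735/21307 = 32421/(-5 + 188*(-1/11)) + 33735*(1/21307) = 32421/(-5 - 188/11) + 2595/1639 = 32421/(-243/11) + 2595/1639 = 32421*(-11/243) + 2595/1639 = -118877/81 + 2595/1639 = -194629208/132759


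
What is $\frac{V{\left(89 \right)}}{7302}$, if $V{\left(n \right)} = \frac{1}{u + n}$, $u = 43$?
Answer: $\frac{1}{963864} \approx 1.0375 \cdot 10^{-6}$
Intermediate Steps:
$V{\left(n \right)} = \frac{1}{43 + n}$
$\frac{V{\left(89 \right)}}{7302} = \frac{1}{\left(43 + 89\right) 7302} = \frac{1}{132} \cdot \frac{1}{7302} = \frac{1}{963864}$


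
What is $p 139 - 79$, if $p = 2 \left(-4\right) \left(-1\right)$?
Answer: $1033$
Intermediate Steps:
$p = 8$ ($p = \left(-8\right) \left(-1\right) = 8$)
$p 139 - 79 = 8 \cdot 139 - 79 = 1112 - 79 = 1033$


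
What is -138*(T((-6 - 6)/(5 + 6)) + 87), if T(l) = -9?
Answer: -10764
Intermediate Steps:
-138*(T((-6 - 6)/(5 + 6)) + 87) = -138*(-9 + 87) = -138*78 = -10764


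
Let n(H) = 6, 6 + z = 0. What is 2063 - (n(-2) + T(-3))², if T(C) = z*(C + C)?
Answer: 299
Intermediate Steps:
z = -6 (z = -6 + 0 = -6)
T(C) = -12*C (T(C) = -6*(C + C) = -12*C)
2063 - (n(-2) + T(-3))² = 2063 - (6 - 12*(-3))² = 2063 - (6 + 36)² = 2063 - 1*42² = 2063 - 1*1764 = 2063 - 1764 = 299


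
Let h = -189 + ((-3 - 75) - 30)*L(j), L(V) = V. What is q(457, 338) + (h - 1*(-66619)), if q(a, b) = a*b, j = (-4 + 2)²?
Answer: 220464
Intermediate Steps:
j = 4 (j = (-2)² = 4)
h = -621 (h = -189 + ((-3 - 75) - 30)*4 = -189 + (-78 - 30)*4 = -189 - 108*4 = -189 - 432 = -621)
q(457, 338) + (h - 1*(-66619)) = 457*338 + (-621 - 1*(-66619)) = 154466 + (-621 + 66619) = 154466 + 65998 = 220464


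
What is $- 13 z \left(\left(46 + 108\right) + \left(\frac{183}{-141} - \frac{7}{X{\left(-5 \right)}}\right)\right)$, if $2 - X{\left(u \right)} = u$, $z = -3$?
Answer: $\frac{278070}{47} \approx 5916.4$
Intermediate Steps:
$X{\left(u \right)} = 2 - u$
$- 13 z \left(\left(46 + 108\right) + \left(\frac{183}{-141} - \frac{7}{X{\left(-5 \right)}}\right)\right) = \left(-13\right) \left(-3\right) \left(\left(46 + 108\right) - \left(\frac{61}{47} + \frac{7}{2 - -5}\right)\right) = 39 \left(154 - \left(\frac{61}{47} + \frac{7}{2 + 5}\right)\right) = 39 \left(154 - \left(\frac{61}{47} + \frac{7}{7}\right)\right) = 39 \left(154 - \frac{108}{47}\right) = 39 \cdot \frac{7130}{47} = \frac{278070}{47}$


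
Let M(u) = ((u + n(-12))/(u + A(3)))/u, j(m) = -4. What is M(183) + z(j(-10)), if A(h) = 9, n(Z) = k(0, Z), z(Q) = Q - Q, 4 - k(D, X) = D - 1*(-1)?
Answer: 31/5856 ≈ 0.0052937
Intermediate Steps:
k(D, X) = 3 - D (k(D, X) = 4 - (D - 1*(-1)) = 4 - (D + 1) = 4 - (1 + D) = 4 + (-1 - D) = 3 - D)
z(Q) = 0
n(Z) = 3 (n(Z) = 3 - 1*0 = 3 + 0 = 3)
M(u) = (3 + u)/(u*(9 + u)) (M(u) = ((u + 3)/(u + 9))/u = ((3 + u)/(9 + u))/u = (3 + u)/(u*(9 + u)))
M(183) + z(j(-10)) = (3 + 183)/(183*(9 + 183)) + 0 = (1/183)*186/192 + 0 = (1/183)*(1/192)*186 + 0 = 31/5856 + 0 = 31/5856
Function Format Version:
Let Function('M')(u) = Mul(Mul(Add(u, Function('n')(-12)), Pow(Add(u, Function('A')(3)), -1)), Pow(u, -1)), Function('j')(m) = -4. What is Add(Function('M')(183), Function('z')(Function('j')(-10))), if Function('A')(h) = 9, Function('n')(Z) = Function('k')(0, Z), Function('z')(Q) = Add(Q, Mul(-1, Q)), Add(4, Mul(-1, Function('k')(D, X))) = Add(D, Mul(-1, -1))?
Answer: Rational(31, 5856) ≈ 0.0052937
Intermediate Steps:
Function('k')(D, X) = Add(3, Mul(-1, D)) (Function('k')(D, X) = Add(4, Mul(-1, Add(D, Mul(-1, -1)))) = Add(4, Mul(-1, Add(D, 1))) = Add(4, Mul(-1, Add(1, D))) = Add(4, Add(-1, Mul(-1, D))) = Add(3, Mul(-1, D)))
Function('z')(Q) = 0
Function('n')(Z) = 3 (Function('n')(Z) = Add(3, Mul(-1, 0)) = Add(3, 0) = 3)
Function('M')(u) = Mul(Pow(u, -1), Pow(Add(9, u), -1), Add(3, u)) (Function('M')(u) = Mul(Mul(Add(u, 3), Pow(Add(u, 9), -1)), Pow(u, -1)) = Mul(Mul(Add(3, u), Pow(Add(9, u), -1)), Pow(u, -1)) = Mul(Mul(Pow(Add(9, u), -1), Add(3, u)), Pow(u, -1)) = Mul(Pow(u, -1), Pow(Add(9, u), -1), Add(3, u)))
Add(Function('M')(183), Function('z')(Function('j')(-10))) = Add(Mul(Pow(183, -1), Pow(Add(9, 183), -1), Add(3, 183)), 0) = Add(Mul(Rational(1, 183), Pow(192, -1), 186), 0) = Add(Mul(Rational(1, 183), Rational(1, 192), 186), 0) = Add(Rational(31, 5856), 0) = Rational(31, 5856)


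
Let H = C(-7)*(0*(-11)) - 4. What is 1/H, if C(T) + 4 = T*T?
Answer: -¼ ≈ -0.25000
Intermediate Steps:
C(T) = -4 + T² (C(T) = -4 + T*T = -4 + T²)
H = -4 (H = (-4 + (-7)²)*(0*(-11)) - 4 = (-4 + 49)*0 - 4 = 45*0 - 4 = 0 - 4 = -4)
1/H = 1/(-4) = -¼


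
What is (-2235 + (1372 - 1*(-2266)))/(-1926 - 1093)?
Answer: -1403/3019 ≈ -0.46472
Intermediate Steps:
(-2235 + (1372 - 1*(-2266)))/(-1926 - 1093) = (-2235 + (1372 + 2266))/(-3019) = (-2235 + 3638)*(-1/3019) = 1403*(-1/3019) = -1403/3019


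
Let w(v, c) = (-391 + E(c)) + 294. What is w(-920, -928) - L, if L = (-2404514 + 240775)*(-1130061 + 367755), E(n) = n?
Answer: -1649431223159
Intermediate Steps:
L = 1649431222134 (L = -2163739*(-762306) = 1649431222134)
w(v, c) = -97 + c (w(v, c) = (-391 + c) + 294 = -97 + c)
w(-920, -928) - L = (-97 - 928) - 1*1649431222134 = -1025 - 1649431222134 = -1649431223159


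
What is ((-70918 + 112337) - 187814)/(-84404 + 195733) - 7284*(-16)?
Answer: 12974580581/111329 ≈ 1.1654e+5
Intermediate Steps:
((-70918 + 112337) - 187814)/(-84404 + 195733) - 7284*(-16) = (41419 - 187814)/111329 - 1*(-116544) = -146395*1/111329 + 116544 = -146395/111329 + 116544 = 12974580581/111329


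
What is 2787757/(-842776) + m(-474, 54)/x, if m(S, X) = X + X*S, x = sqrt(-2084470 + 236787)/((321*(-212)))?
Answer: -2787757/842776 - 1738184184*I*sqrt(1847683)/1847683 ≈ -3.3078 - 1.2787e+6*I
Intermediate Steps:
x = -I*sqrt(1847683)/68052 (x = sqrt(-1847683)/(-68052) = (I*sqrt(1847683))*(-1/68052) = -I*sqrt(1847683)/68052 ≈ -0.019974*I)
m(S, X) = X + S*X
2787757/(-842776) + m(-474, 54)/x = 2787757/(-842776) + (54*(1 - 474))/((-I*sqrt(1847683)/68052)) = 2787757*(-1/842776) + (54*(-473))*(68052*I*sqrt(1847683)/1847683) = -2787757/842776 - 1738184184*I*sqrt(1847683)/1847683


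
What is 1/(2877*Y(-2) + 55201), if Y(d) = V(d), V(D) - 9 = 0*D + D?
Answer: 1/75340 ≈ 1.3273e-5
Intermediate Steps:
V(D) = 9 + D (V(D) = 9 + (0*D + D) = 9 + (0 + D) = 9 + D)
Y(d) = 9 + d
1/(2877*Y(-2) + 55201) = 1/(2877*(9 - 2) + 55201) = 1/(2877*7 + 55201) = 1/(20139 + 55201) = 1/75340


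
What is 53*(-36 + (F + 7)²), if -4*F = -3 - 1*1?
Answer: 1484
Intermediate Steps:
F = 1 (F = -(-3 - 1*1)/4 = -(-3 - 1)/4 = -¼*(-4) = 1)
53*(-36 + (F + 7)²) = 53*(-36 + (1 + 7)²) = 53*(-36 + 8²) = 53*(-36 + 64) = 53*28 = 1484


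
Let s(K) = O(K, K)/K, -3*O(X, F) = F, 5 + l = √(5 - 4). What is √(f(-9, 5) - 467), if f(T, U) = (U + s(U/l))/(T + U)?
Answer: 53*I*√6/6 ≈ 21.637*I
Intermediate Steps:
l = -4 (l = -5 + √(5 - 4) = -5 + √1 = -5 + 1 = -4)
O(X, F) = -F/3
s(K) = -⅓ (s(K) = (-K/3)/K = -⅓)
f(T, U) = (-⅓ + U)/(T + U) (f(T, U) = (U - ⅓)/(T + U) = (-⅓ + U)/(T + U))
√(f(-9, 5) - 467) = √((-⅓ + 5)/(-9 + 5) - 467) = √((14/3)/(-4) - 467) = √(-¼*14/3 - 467) = √(-7/6 - 467) = √(-2809/6) = 53*I*√6/6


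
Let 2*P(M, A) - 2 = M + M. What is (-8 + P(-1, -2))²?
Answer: 64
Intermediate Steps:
P(M, A) = 1 + M (P(M, A) = 1 + (M + M)/2 = 1 + (2*M)/2 = 1 + M)
(-8 + P(-1, -2))² = (-8 + (1 - 1))² = (-8 + 0)² = (-8)² = 64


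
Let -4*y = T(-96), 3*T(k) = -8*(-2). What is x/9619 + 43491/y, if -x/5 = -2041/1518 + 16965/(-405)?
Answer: -2857678086149/87609852 ≈ -32618.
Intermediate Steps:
T(k) = 16/3 (T(k) = (-8*(-2))/3 = (1/3)*16 = 16/3)
y = -4/3 (y = -1/4*16/3 = -4/3 ≈ -1.3333)
x = 984425/4554 (x = -5*(-2041/1518 + 16965/(-405)) = -5*(-2041*1/1518 + 16965*(-1/405)) = -5*(-2041/1518 - 377/9) = -5*(-196885/4554) = 984425/4554 ≈ 216.17)
x/9619 + 43491/y = (984425/4554)/9619 + 43491/(-4/3) = (984425/4554)*(1/9619) + 43491*(-3/4) = 984425/43804926 - 130473/4 = -2857678086149/87609852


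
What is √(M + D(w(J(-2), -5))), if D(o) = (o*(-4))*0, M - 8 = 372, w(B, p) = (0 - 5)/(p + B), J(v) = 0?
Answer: 2*√95 ≈ 19.494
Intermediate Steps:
w(B, p) = -5/(B + p)
M = 380 (M = 8 + 372 = 380)
D(o) = 0 (D(o) = -4*o*0 = 0)
√(M + D(w(J(-2), -5))) = √(380 + 0) = √380 = 2*√95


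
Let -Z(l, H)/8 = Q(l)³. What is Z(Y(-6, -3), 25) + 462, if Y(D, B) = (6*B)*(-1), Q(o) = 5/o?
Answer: 336673/729 ≈ 461.83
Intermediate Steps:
Y(D, B) = -6*B
Z(l, H) = -1000/l³ (Z(l, H) = -8*125/l³ = -1000/l³)
Z(Y(-6, -3), 25) + 462 = -1000/(-6*(-3))³ + 462 = -1000/18³ + 462 = -1000*1/5832 + 462 = -125/729 + 462 = 336673/729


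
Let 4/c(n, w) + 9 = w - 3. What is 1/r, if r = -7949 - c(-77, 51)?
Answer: -39/310015 ≈ -0.00012580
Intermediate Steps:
c(n, w) = 4/(-12 + w) (c(n, w) = 4/(-9 + (w - 3)) = 4/(-9 + (-3 + w)) = 4/(-12 + w))
r = -310015/39 (r = -7949 - 4/(-12 + 51) = -7949 - 4/39 = -310015/39 ≈ -7949.1)
1/r = 1/(-310015/39) = -39/310015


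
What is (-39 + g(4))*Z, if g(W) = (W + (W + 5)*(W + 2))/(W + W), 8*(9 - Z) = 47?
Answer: -3175/32 ≈ -99.219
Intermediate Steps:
Z = 25/8 (Z = 9 - ⅛*47 = 9 - 47/8 = 25/8 ≈ 3.1250)
g(W) = (W + (2 + W)*(5 + W))/(2*W) (g(W) = (W + (5 + W)*(2 + W))/((2*W)) = (W + (2 + W)*(5 + W))*(1/(2*W)) = (W + (2 + W)*(5 + W))/(2*W))
(-39 + g(4))*Z = (-39 + (4 + (½)*4 + 5/4))*(25/8) = (-39 + (4 + 2 + 5*(¼)))*(25/8) = (-39 + (4 + 2 + 5/4))*(25/8) = (-39 + 29/4)*(25/8) = -127/4*25/8 = -3175/32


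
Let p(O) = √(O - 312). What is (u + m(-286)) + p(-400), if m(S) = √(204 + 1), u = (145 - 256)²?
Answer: 12321 + √205 + 2*I*√178 ≈ 12335.0 + 26.683*I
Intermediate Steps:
u = 12321 (u = (-111)² = 12321)
p(O) = √(-312 + O)
m(S) = √205
(u + m(-286)) + p(-400) = (12321 + √205) + √(-312 - 400) = (12321 + √205) + √(-712) = (12321 + √205) + 2*I*√178 = 12321 + √205 + 2*I*√178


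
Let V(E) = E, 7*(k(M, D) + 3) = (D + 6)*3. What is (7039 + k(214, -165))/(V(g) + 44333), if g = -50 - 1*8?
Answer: 1951/12397 ≈ 0.15738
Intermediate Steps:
k(M, D) = -3/7 + 3*D/7 (k(M, D) = -3 + ((D + 6)*3)/7 = -3 + ((6 + D)*3)/7 = -3 + (18 + 3*D)/7 = -3 + (18/7 + 3*D/7) = -3/7 + 3*D/7)
g = -58 (g = -50 - 8 = -58)
(7039 + k(214, -165))/(V(g) + 44333) = (7039 + (-3/7 + (3/7)*(-165)))/(-58 + 44333) = (7039 + (-3/7 - 495/7))/44275 = (7039 - 498/7)*(1/44275) = (48775/7)*(1/44275) = 1951/12397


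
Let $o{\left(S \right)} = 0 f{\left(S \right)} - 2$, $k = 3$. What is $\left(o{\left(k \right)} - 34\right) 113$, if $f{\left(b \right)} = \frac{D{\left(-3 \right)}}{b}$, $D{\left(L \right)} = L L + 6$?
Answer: $-4068$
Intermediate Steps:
$D{\left(L \right)} = 6 + L^{2}$ ($D{\left(L \right)} = L^{2} + 6 = 6 + L^{2}$)
$f{\left(b \right)} = \frac{15}{b}$ ($f{\left(b \right)} = \frac{6 + \left(-3\right)^{2}}{b} = \frac{6 + 9}{b} = \frac{15}{b}$)
$o{\left(S \right)} = -2$ ($o{\left(S \right)} = 0 \frac{15}{S} - 2 = 0 - 2 = -2$)
$\left(o{\left(k \right)} - 34\right) 113 = \left(-2 - 34\right) 113 = \left(-36\right) 113 = -4068$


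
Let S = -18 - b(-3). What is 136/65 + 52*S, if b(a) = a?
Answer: -50564/65 ≈ -777.91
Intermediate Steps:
S = -15 (S = -18 - 1*(-3) = -18 + 3 = -15)
136/65 + 52*S = 136/65 + 52*(-15) = 136*(1/65) - 780 = 136/65 - 780 = -50564/65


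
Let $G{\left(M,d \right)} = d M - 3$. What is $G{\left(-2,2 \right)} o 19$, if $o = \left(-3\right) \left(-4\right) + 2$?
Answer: $-1862$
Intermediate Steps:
$G{\left(M,d \right)} = -3 + M d$ ($G{\left(M,d \right)} = M d - 3 = -3 + M d$)
$o = 14$ ($o = 12 + 2 = 14$)
$G{\left(-2,2 \right)} o 19 = \left(-3 - 4\right) 14 \cdot 19 = \left(-7\right) 14 \cdot 19 = \left(-98\right) 19 = -1862$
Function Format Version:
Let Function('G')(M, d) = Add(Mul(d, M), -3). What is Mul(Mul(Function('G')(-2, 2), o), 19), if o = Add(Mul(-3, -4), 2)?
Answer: -1862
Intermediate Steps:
Function('G')(M, d) = Add(-3, Mul(M, d)) (Function('G')(M, d) = Add(Mul(M, d), -3) = Add(-3, Mul(M, d)))
o = 14 (o = Add(12, 2) = 14)
Mul(Mul(Function('G')(-2, 2), o), 19) = Mul(Mul(Add(-3, Mul(-2, 2)), 14), 19) = Mul(Mul(Add(-3, -4), 14), 19) = Mul(Mul(-7, 14), 19) = Mul(-98, 19) = -1862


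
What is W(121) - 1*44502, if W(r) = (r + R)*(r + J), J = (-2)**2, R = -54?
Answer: -36127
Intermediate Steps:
J = 4
W(r) = (-54 + r)*(4 + r) (W(r) = (r - 54)*(r + 4) = (-54 + r)*(4 + r))
W(121) - 1*44502 = (-216 + 121**2 - 50*121) - 1*44502 = (-216 + 14641 - 6050) - 44502 = 8375 - 44502 = -36127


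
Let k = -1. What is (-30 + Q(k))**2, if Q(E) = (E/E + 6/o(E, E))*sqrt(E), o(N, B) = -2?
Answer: 896 + 120*I ≈ 896.0 + 120.0*I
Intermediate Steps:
Q(E) = -2*sqrt(E) (Q(E) = (E/E + 6/(-2))*sqrt(E) = (1 + 6*(-1/2))*sqrt(E) = (1 - 3)*sqrt(E) = -2*sqrt(E))
(-30 + Q(k))**2 = (-30 - 2*I)**2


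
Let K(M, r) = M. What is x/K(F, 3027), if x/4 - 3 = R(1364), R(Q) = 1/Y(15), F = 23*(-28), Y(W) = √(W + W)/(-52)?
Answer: -3/161 + 26*√30/2415 ≈ 0.040335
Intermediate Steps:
Y(W) = -√2*√W/52 (Y(W) = √(2*W)*(-1/52) = (√2*√W)*(-1/52) = -√2*√W/52)
F = -644
R(Q) = -26*√30/15 (R(Q) = 1/(-√2*√15/52) = 1/(-√30/52) = -26*√30/15)
x = 12 - 104*√30/15 (x = 12 + 4*(-26*√30/15) = 12 - 104*√30/15 ≈ -25.975)
x/K(F, 3027) = (12 - 104*√30/15)/(-644) = (12 - 104*√30/15)*(-1/644) = -3/161 + 26*√30/2415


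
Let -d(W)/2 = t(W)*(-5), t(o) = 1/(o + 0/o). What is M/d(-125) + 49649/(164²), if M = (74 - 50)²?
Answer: -193601551/26896 ≈ -7198.2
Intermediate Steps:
t(o) = 1/o (t(o) = 1/(o + 0) = 1/o)
d(W) = 10/W (d(W) = -2*(-5)/W = -(-10)/W = 10/W)
M = 576 (M = 24² = 576)
M/d(-125) + 49649/(164²) = 576/((10/(-125))) + 49649/(164²) = 576/((10*(-1/125))) + 49649/26896 = 576/(-2/25) + 49649*(1/26896) = 576*(-25/2) + 49649/26896 = -7200 + 49649/26896 = -193601551/26896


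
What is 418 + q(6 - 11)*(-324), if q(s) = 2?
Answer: -230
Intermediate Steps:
418 + q(6 - 11)*(-324) = 418 + 2*(-324) = 418 - 648 = -230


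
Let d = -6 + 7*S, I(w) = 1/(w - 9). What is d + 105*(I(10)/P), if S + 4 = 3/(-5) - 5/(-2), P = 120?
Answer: -793/40 ≈ -19.825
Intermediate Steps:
S = -21/10 (S = -4 + (3/(-5) - 5/(-2)) = -4 + (3*(-1/5) - 5*(-1/2)) = -4 + (-3/5 + 5/2) = -4 + 19/10 = -21/10 ≈ -2.1000)
I(w) = 1/(-9 + w)
d = -207/10 (d = -6 + 7*(-21/10) = -6 - 147/10 = -207/10 ≈ -20.700)
d + 105*(I(10)/P) = -207/10 + 105*(1/((-9 + 10)*120)) = -207/10 + 105*((1/120)/1) = -207/10 + 105*(1*(1/120)) = -207/10 + 105*(1/120) = -207/10 + 7/8 = -793/40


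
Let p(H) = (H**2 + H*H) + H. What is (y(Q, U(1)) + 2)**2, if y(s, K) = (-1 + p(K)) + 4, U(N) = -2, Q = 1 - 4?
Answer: 121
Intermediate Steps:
Q = -3
p(H) = H + 2*H**2 (p(H) = (H**2 + H**2) + H = 2*H**2 + H = H + 2*H**2)
y(s, K) = 3 + K*(1 + 2*K) (y(s, K) = (-1 + K*(1 + 2*K)) + 4 = 3 + K*(1 + 2*K))
(y(Q, U(1)) + 2)**2 = ((3 - 2*(1 + 2*(-2))) + 2)**2 = ((3 - 2*(1 - 4)) + 2)**2 = ((3 - 2*(-3)) + 2)**2 = ((3 + 6) + 2)**2 = (9 + 2)**2 = 11**2 = 121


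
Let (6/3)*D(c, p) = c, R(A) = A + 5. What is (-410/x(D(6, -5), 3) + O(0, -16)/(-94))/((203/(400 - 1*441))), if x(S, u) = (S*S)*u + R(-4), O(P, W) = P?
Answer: 8405/2842 ≈ 2.9574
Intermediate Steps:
R(A) = 5 + A
D(c, p) = c/2
x(S, u) = 1 + u*S**2 (x(S, u) = (S*S)*u + (5 - 4) = S**2*u + 1 = u*S**2 + 1 = 1 + u*S**2)
(-410/x(D(6, -5), 3) + O(0, -16)/(-94))/((203/(400 - 1*441))) = (-410/(1 + 3*((1/2)*6)**2) + 0/(-94))/((203/(400 - 1*441))) = (-410/(1 + 3*3**2) + 0*(-1/94))/((203/(400 - 441))) = (-410/(1 + 3*9) + 0)/((203/(-41))) = (-410/(1 + 27) + 0)/((203*(-1/41))) = (-410/28 + 0)/(-203/41) = (-410*1/28 + 0)*(-41/203) = (-205/14 + 0)*(-41/203) = -205/14*(-41/203) = 8405/2842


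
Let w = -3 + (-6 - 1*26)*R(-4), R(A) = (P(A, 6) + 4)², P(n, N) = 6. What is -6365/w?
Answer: 6365/3203 ≈ 1.9872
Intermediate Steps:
R(A) = 100 (R(A) = (6 + 4)² = 10² = 100)
w = -3203 (w = -3 + (-6 - 1*26)*100 = -3 + (-6 - 26)*100 = -3 - 32*100 = -3 - 3200 = -3203)
-6365/w = -6365/(-3203) = -6365*(-1/3203) = 6365/3203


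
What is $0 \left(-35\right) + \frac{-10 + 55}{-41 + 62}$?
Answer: $\frac{15}{7} \approx 2.1429$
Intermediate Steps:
$0 \left(-35\right) + \frac{-10 + 55}{-41 + 62} = 0 + \frac{45}{21} = 0 + 45 \cdot \frac{1}{21} = 0 + \frac{15}{7} = \frac{15}{7}$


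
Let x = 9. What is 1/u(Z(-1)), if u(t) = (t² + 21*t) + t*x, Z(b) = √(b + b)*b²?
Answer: -√2/(-60*I + 2*√2) ≈ -0.0011086 - 0.023518*I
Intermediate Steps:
Z(b) = √2*b^(5/2) (Z(b) = √(2*b)*b² = (√2*√b)*b² = √2*b^(5/2))
u(t) = t² + 30*t (u(t) = (t² + 21*t) + t*9 = (t² + 21*t) + 9*t = t² + 30*t)
1/u(Z(-1)) = 1/((√2*(-1)^(5/2))*(30 + √2*(-1)^(5/2))) = 1/((√2*I)*(30 + √2*I)) = 1/((I*√2)*(30 + I*√2)) = 1/(I*√2*(30 + I*√2)) = -I*√2/(2*(30 + I*√2))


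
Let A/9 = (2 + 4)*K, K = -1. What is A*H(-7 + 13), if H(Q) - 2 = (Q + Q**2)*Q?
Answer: -13716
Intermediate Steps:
A = -54 (A = 9*((2 + 4)*(-1)) = 9*(6*(-1)) = 9*(-6) = -54)
H(Q) = 2 + Q*(Q + Q**2) (H(Q) = 2 + (Q + Q**2)*Q = 2 + Q*(Q + Q**2))
A*H(-7 + 13) = -54*(2 + (-7 + 13)**2 + (-7 + 13)**3) = -54*(2 + 6**2 + 6**3) = -54*(2 + 36 + 216) = -54*254 = -13716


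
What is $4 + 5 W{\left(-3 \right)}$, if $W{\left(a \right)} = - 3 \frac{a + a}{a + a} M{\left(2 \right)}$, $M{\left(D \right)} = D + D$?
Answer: $-56$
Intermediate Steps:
$M{\left(D \right)} = 2 D$
$W{\left(a \right)} = -12$ ($W{\left(a \right)} = - 3 \frac{a + a}{a + a} 2 \cdot 2 = - 3 \frac{2 a}{2 a} 4 = - 3 \cdot 2 a \frac{1}{2 a} 4 = \left(-3\right) 1 \cdot 4 = \left(-3\right) 4 = -12$)
$4 + 5 W{\left(-3 \right)} = 4 + 5 \left(-12\right) = 4 - 60 = -56$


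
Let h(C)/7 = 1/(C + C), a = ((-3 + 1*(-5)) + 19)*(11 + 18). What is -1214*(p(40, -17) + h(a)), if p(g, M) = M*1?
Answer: 6579273/319 ≈ 20625.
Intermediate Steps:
p(g, M) = M
a = 319 (a = ((-3 - 5) + 19)*29 = (-8 + 19)*29 = 11*29 = 319)
h(C) = 7/(2*C) (h(C) = 7/(C + C) = 7/((2*C)) = 7*(1/(2*C)) = 7/(2*C))
-1214*(p(40, -17) + h(a)) = -1214*(-17 + (7/2)/319) = -1214*(-17 + (7/2)*(1/319)) = -1214*(-17 + 7/638) = -1214*(-10839/638) = 6579273/319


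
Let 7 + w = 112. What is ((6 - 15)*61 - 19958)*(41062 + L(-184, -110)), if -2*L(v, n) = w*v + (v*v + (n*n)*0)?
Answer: -693013558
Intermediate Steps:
w = 105 (w = -7 + 112 = 105)
L(v, n) = -105*v/2 - v²/2 (L(v, n) = -(105*v + (v*v + (n*n)*0))/2 = -(105*v + (v² + n²*0))/2 = -(105*v + (v² + 0))/2 = -(105*v + v²)/2 = -(v² + 105*v)/2 = -105*v/2 - v²/2)
((6 - 15)*61 - 19958)*(41062 + L(-184, -110)) = ((6 - 15)*61 - 19958)*(41062 - ½*(-184)*(105 - 184)) = (-9*61 - 19958)*(41062 - ½*(-184)*(-79)) = (-549 - 19958)*(41062 - 7268) = -20507*33794 = -693013558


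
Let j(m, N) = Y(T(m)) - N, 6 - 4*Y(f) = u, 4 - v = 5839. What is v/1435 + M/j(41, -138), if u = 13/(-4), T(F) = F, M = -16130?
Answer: -15337775/128863 ≈ -119.02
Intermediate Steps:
v = -5835 (v = 4 - 1*5839 = 4 - 5839 = -5835)
u = -13/4 (u = 13*(-¼) = -13/4 ≈ -3.2500)
Y(f) = 37/16 (Y(f) = 3/2 - ¼*(-13/4) = 3/2 + 13/16 = 37/16)
j(m, N) = 37/16 - N
v/1435 + M/j(41, -138) = -5835/1435 - 16130/(37/16 - 1*(-138)) = -5835*1/1435 - 16130/(37/16 + 138) = -1167/287 - 16130/2245/16 = -1167/287 - 16130*16/2245 = -1167/287 - 51616/449 = -15337775/128863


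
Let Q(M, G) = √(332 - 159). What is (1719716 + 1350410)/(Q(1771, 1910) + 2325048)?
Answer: 7138190316048/5405848202131 - 3070126*√173/5405848202131 ≈ 1.3204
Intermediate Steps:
Q(M, G) = √173
(1719716 + 1350410)/(Q(1771, 1910) + 2325048) = (1719716 + 1350410)/(√173 + 2325048) = 3070126/(2325048 + √173)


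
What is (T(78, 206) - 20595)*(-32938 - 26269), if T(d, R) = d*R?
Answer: 268030089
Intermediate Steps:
T(d, R) = R*d
(T(78, 206) - 20595)*(-32938 - 26269) = (206*78 - 20595)*(-32938 - 26269) = (16068 - 20595)*(-59207) = -4527*(-59207) = 268030089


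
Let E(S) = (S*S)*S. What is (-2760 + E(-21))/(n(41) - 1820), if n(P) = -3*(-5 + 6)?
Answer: 12021/1823 ≈ 6.5941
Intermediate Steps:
E(S) = S**3 (E(S) = S**2*S = S**3)
n(P) = -3 (n(P) = -3*1 = -3)
(-2760 + E(-21))/(n(41) - 1820) = (-2760 + (-21)**3)/(-3 - 1820) = (-2760 - 9261)/(-1823) = -12021*(-1/1823) = 12021/1823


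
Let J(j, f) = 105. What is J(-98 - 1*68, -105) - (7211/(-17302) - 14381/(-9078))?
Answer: 4077183694/39266889 ≈ 103.83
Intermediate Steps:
J(-98 - 1*68, -105) - (7211/(-17302) - 14381/(-9078)) = 105 - (7211/(-17302) - 14381/(-9078)) = 105 - (7211*(-1/17302) - 14381*(-1/9078)) = 105 - (-7211/17302 + 14381/9078) = 105 - 1*45839651/39266889 = 105 - 45839651/39266889 = 4077183694/39266889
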